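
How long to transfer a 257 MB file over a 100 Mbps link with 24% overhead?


Effective throughput = 100 * (1 - 24/100) = 76 Mbps
File size in Mb = 257 * 8 = 2056 Mb
Time = 2056 / 76
Time = 27.0526 seconds


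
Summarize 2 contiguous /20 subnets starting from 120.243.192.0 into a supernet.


Original prefix: /20
Number of subnets: 2 = 2^1
New prefix = 20 - 1 = 19
Supernet: 120.243.192.0/19


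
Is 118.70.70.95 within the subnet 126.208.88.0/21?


Subnet network: 126.208.88.0
Test IP AND mask: 118.70.64.0
No, 118.70.70.95 is not in 126.208.88.0/21


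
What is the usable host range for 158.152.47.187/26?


Network: 158.152.47.128
Broadcast: 158.152.47.191
First usable = network + 1
Last usable = broadcast - 1
Range: 158.152.47.129 to 158.152.47.190


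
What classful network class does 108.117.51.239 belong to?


First octet: 108
Binary: 01101100
0xxxxxxx -> Class A (1-126)
Class A, default mask 255.0.0.0 (/8)


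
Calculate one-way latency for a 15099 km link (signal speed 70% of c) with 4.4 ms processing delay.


Speed = 0.7 * 3e5 km/s = 210000 km/s
Propagation delay = 15099 / 210000 = 0.0719 s = 71.9 ms
Processing delay = 4.4 ms
Total one-way latency = 76.3 ms


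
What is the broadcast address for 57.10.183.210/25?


Network: 57.10.183.128/25
Host bits = 7
Set all host bits to 1:
Broadcast: 57.10.183.255


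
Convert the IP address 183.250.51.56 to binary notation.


183 = 10110111
250 = 11111010
51 = 00110011
56 = 00111000
Binary: 10110111.11111010.00110011.00111000


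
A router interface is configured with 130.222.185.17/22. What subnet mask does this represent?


/22 means 22 network bits, 10 host bits
Binary: 11111111111111111111110000000000
Mask: 255.255.252.0


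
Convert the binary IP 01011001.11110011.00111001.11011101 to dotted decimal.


01011001 = 89
11110011 = 243
00111001 = 57
11011101 = 221
IP: 89.243.57.221


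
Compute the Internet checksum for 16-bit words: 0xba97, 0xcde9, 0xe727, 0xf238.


Sum all words (with carry folding):
+ 0xba97 = 0xba97
+ 0xcde9 = 0x8881
+ 0xe727 = 0x6fa9
+ 0xf238 = 0x61e2
One's complement: ~0x61e2
Checksum = 0x9e1d


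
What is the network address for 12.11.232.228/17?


IP:   00001100.00001011.11101000.11100100
Mask: 11111111.11111111.10000000.00000000
AND operation:
Net:  00001100.00001011.10000000.00000000
Network: 12.11.128.0/17


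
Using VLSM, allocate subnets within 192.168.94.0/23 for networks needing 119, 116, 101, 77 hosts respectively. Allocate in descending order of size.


119 hosts -> /25 (126 usable): 192.168.94.0/25
116 hosts -> /25 (126 usable): 192.168.94.128/25
101 hosts -> /25 (126 usable): 192.168.95.0/25
77 hosts -> /25 (126 usable): 192.168.95.128/25
Allocation: 192.168.94.0/25 (119 hosts, 126 usable); 192.168.94.128/25 (116 hosts, 126 usable); 192.168.95.0/25 (101 hosts, 126 usable); 192.168.95.128/25 (77 hosts, 126 usable)


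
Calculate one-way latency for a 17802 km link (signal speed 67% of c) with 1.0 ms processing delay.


Speed = 0.67 * 3e5 km/s = 201000 km/s
Propagation delay = 17802 / 201000 = 0.0886 s = 88.5672 ms
Processing delay = 1.0 ms
Total one-way latency = 89.5672 ms


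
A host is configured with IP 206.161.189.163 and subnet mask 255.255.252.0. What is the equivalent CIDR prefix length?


Binary: 11111111.11111111.11111100.00000000
Count leading 1s
Prefix: /22


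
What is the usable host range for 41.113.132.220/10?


Network: 41.64.0.0
Broadcast: 41.127.255.255
First usable = network + 1
Last usable = broadcast - 1
Range: 41.64.0.1 to 41.127.255.254


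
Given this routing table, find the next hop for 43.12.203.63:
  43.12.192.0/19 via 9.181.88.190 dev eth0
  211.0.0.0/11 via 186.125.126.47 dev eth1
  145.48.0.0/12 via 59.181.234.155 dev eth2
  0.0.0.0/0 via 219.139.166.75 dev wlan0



Longest prefix match for 43.12.203.63:
  /19 43.12.192.0: MATCH
  /11 211.0.0.0: no
  /12 145.48.0.0: no
  /0 0.0.0.0: MATCH
Selected: next-hop 9.181.88.190 via eth0 (matched /19)


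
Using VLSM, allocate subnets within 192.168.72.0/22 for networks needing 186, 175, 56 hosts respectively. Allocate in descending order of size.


186 hosts -> /24 (254 usable): 192.168.72.0/24
175 hosts -> /24 (254 usable): 192.168.73.0/24
56 hosts -> /26 (62 usable): 192.168.74.0/26
Allocation: 192.168.72.0/24 (186 hosts, 254 usable); 192.168.73.0/24 (175 hosts, 254 usable); 192.168.74.0/26 (56 hosts, 62 usable)


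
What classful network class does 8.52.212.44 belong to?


First octet: 8
Binary: 00001000
0xxxxxxx -> Class A (1-126)
Class A, default mask 255.0.0.0 (/8)


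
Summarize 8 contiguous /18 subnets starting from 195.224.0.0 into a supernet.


Original prefix: /18
Number of subnets: 8 = 2^3
New prefix = 18 - 3 = 15
Supernet: 195.224.0.0/15


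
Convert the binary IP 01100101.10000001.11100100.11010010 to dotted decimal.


01100101 = 101
10000001 = 129
11100100 = 228
11010010 = 210
IP: 101.129.228.210


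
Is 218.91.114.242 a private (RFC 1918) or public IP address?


RFC 1918 private ranges:
  10.0.0.0/8 (10.0.0.0 - 10.255.255.255)
  172.16.0.0/12 (172.16.0.0 - 172.31.255.255)
  192.168.0.0/16 (192.168.0.0 - 192.168.255.255)
Public (not in any RFC 1918 range)


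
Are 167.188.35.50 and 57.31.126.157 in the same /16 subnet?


Mask: 255.255.0.0
167.188.35.50 AND mask = 167.188.0.0
57.31.126.157 AND mask = 57.31.0.0
No, different subnets (167.188.0.0 vs 57.31.0.0)


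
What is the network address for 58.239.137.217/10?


IP:   00111010.11101111.10001001.11011001
Mask: 11111111.11000000.00000000.00000000
AND operation:
Net:  00111010.11000000.00000000.00000000
Network: 58.192.0.0/10


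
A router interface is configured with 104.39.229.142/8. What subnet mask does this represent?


/8 means 8 network bits, 24 host bits
Binary: 11111111000000000000000000000000
Mask: 255.0.0.0


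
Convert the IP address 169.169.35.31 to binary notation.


169 = 10101001
169 = 10101001
35 = 00100011
31 = 00011111
Binary: 10101001.10101001.00100011.00011111


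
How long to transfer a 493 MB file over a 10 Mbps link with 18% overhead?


Effective throughput = 10 * (1 - 18/100) = 8.2 Mbps
File size in Mb = 493 * 8 = 3944 Mb
Time = 3944 / 8.2
Time = 480.9756 seconds


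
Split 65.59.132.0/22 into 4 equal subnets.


New prefix = 22 + 2 = 24
Each subnet has 256 addresses
  65.59.132.0/24
  65.59.133.0/24
  65.59.134.0/24
  65.59.135.0/24
Subnets: 65.59.132.0/24, 65.59.133.0/24, 65.59.134.0/24, 65.59.135.0/24


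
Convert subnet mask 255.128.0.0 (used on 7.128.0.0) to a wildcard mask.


Subnet mask: 255.128.0.0
Wildcard = 255.255.255.255 - subnet mask
255 - 255 = 0
255 - 128 = 127
255 - 0 = 255
255 - 0 = 255
Wildcard: 0.127.255.255


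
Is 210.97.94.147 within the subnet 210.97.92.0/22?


Subnet network: 210.97.92.0
Test IP AND mask: 210.97.92.0
Yes, 210.97.94.147 is in 210.97.92.0/22


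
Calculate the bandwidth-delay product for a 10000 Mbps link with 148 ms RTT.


BDP = bandwidth * RTT
= 10000 Mbps * 148 ms
= 10000 * 1e6 * 148 / 1000 bits
= 1480000000 bits
= 185000000 bytes
= 180664.0625 KB
BDP = 1480000000 bits (185000000 bytes)


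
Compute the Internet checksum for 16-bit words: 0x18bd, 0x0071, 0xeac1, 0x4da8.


Sum all words (with carry folding):
+ 0x18bd = 0x18bd
+ 0x0071 = 0x192e
+ 0xeac1 = 0x03f0
+ 0x4da8 = 0x5198
One's complement: ~0x5198
Checksum = 0xae67


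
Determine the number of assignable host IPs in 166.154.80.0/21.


Host bits = 32 - 21 = 11
Total addresses = 2^11 = 2048
Usable = total - 2 (network and broadcast)
Usable hosts: 2046


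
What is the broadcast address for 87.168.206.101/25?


Network: 87.168.206.0/25
Host bits = 7
Set all host bits to 1:
Broadcast: 87.168.206.127


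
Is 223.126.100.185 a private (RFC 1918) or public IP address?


RFC 1918 private ranges:
  10.0.0.0/8 (10.0.0.0 - 10.255.255.255)
  172.16.0.0/12 (172.16.0.0 - 172.31.255.255)
  192.168.0.0/16 (192.168.0.0 - 192.168.255.255)
Public (not in any RFC 1918 range)


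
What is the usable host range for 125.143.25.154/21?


Network: 125.143.24.0
Broadcast: 125.143.31.255
First usable = network + 1
Last usable = broadcast - 1
Range: 125.143.24.1 to 125.143.31.254


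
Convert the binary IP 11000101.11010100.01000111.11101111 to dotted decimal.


11000101 = 197
11010100 = 212
01000111 = 71
11101111 = 239
IP: 197.212.71.239


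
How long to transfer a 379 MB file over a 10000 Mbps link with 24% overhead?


Effective throughput = 10000 * (1 - 24/100) = 7600 Mbps
File size in Mb = 379 * 8 = 3032 Mb
Time = 3032 / 7600
Time = 0.3989 seconds


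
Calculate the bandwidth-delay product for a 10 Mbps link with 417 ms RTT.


BDP = bandwidth * RTT
= 10 Mbps * 417 ms
= 10 * 1e6 * 417 / 1000 bits
= 4170000 bits
= 521250 bytes
= 509.0332 KB
BDP = 4170000 bits (521250 bytes)


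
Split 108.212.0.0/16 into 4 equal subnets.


New prefix = 16 + 2 = 18
Each subnet has 16384 addresses
  108.212.0.0/18
  108.212.64.0/18
  108.212.128.0/18
  108.212.192.0/18
Subnets: 108.212.0.0/18, 108.212.64.0/18, 108.212.128.0/18, 108.212.192.0/18


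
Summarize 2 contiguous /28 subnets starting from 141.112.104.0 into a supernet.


Original prefix: /28
Number of subnets: 2 = 2^1
New prefix = 28 - 1 = 27
Supernet: 141.112.104.0/27


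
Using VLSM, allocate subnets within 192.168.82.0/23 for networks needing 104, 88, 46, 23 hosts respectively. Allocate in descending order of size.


104 hosts -> /25 (126 usable): 192.168.82.0/25
88 hosts -> /25 (126 usable): 192.168.82.128/25
46 hosts -> /26 (62 usable): 192.168.83.0/26
23 hosts -> /27 (30 usable): 192.168.83.64/27
Allocation: 192.168.82.0/25 (104 hosts, 126 usable); 192.168.82.128/25 (88 hosts, 126 usable); 192.168.83.0/26 (46 hosts, 62 usable); 192.168.83.64/27 (23 hosts, 30 usable)


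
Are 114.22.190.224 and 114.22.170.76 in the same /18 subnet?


Mask: 255.255.192.0
114.22.190.224 AND mask = 114.22.128.0
114.22.170.76 AND mask = 114.22.128.0
Yes, same subnet (114.22.128.0)


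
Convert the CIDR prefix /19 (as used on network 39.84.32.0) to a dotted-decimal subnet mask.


/19 means 19 network bits, 13 host bits
Binary: 11111111111111111110000000000000
Mask: 255.255.224.0


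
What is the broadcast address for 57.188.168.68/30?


Network: 57.188.168.68/30
Host bits = 2
Set all host bits to 1:
Broadcast: 57.188.168.71


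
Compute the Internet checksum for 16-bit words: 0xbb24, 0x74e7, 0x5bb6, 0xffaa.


Sum all words (with carry folding):
+ 0xbb24 = 0xbb24
+ 0x74e7 = 0x300c
+ 0x5bb6 = 0x8bc2
+ 0xffaa = 0x8b6d
One's complement: ~0x8b6d
Checksum = 0x7492


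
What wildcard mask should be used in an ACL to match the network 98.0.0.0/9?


Subnet mask: 255.128.0.0
Wildcard = 255.255.255.255 - subnet mask
255 - 255 = 0
255 - 128 = 127
255 - 0 = 255
255 - 0 = 255
Wildcard: 0.127.255.255


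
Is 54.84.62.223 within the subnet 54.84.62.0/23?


Subnet network: 54.84.62.0
Test IP AND mask: 54.84.62.0
Yes, 54.84.62.223 is in 54.84.62.0/23


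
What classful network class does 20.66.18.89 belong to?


First octet: 20
Binary: 00010100
0xxxxxxx -> Class A (1-126)
Class A, default mask 255.0.0.0 (/8)


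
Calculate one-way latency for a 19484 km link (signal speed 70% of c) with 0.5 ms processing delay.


Speed = 0.7 * 3e5 km/s = 210000 km/s
Propagation delay = 19484 / 210000 = 0.0928 s = 92.781 ms
Processing delay = 0.5 ms
Total one-way latency = 93.281 ms


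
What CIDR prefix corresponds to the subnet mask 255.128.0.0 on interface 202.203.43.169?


Binary: 11111111.10000000.00000000.00000000
Count leading 1s
Prefix: /9


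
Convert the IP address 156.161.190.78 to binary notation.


156 = 10011100
161 = 10100001
190 = 10111110
78 = 01001110
Binary: 10011100.10100001.10111110.01001110


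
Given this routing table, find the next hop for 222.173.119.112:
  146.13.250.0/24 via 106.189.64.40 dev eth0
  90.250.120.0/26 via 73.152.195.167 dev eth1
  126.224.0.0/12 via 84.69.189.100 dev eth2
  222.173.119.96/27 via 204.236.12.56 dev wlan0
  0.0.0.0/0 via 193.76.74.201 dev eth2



Longest prefix match for 222.173.119.112:
  /24 146.13.250.0: no
  /26 90.250.120.0: no
  /12 126.224.0.0: no
  /27 222.173.119.96: MATCH
  /0 0.0.0.0: MATCH
Selected: next-hop 204.236.12.56 via wlan0 (matched /27)


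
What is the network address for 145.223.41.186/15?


IP:   10010001.11011111.00101001.10111010
Mask: 11111111.11111110.00000000.00000000
AND operation:
Net:  10010001.11011110.00000000.00000000
Network: 145.222.0.0/15


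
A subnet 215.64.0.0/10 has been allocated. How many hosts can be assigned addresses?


Host bits = 32 - 10 = 22
Total addresses = 2^22 = 4194304
Usable = total - 2 (network and broadcast)
Usable hosts: 4194302


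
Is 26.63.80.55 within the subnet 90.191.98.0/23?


Subnet network: 90.191.98.0
Test IP AND mask: 26.63.80.0
No, 26.63.80.55 is not in 90.191.98.0/23


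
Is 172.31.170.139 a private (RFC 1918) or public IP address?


RFC 1918 private ranges:
  10.0.0.0/8 (10.0.0.0 - 10.255.255.255)
  172.16.0.0/12 (172.16.0.0 - 172.31.255.255)
  192.168.0.0/16 (192.168.0.0 - 192.168.255.255)
Private (in 172.16.0.0/12)


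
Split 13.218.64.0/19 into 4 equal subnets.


New prefix = 19 + 2 = 21
Each subnet has 2048 addresses
  13.218.64.0/21
  13.218.72.0/21
  13.218.80.0/21
  13.218.88.0/21
Subnets: 13.218.64.0/21, 13.218.72.0/21, 13.218.80.0/21, 13.218.88.0/21


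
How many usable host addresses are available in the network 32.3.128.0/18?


Host bits = 32 - 18 = 14
Total addresses = 2^14 = 16384
Usable = total - 2 (network and broadcast)
Usable hosts: 16382


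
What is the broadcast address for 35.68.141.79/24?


Network: 35.68.141.0/24
Host bits = 8
Set all host bits to 1:
Broadcast: 35.68.141.255


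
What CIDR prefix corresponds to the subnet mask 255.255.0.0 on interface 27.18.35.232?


Binary: 11111111.11111111.00000000.00000000
Count leading 1s
Prefix: /16


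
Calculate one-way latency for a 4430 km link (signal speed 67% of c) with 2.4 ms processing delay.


Speed = 0.67 * 3e5 km/s = 201000 km/s
Propagation delay = 4430 / 201000 = 0.022 s = 22.0398 ms
Processing delay = 2.4 ms
Total one-way latency = 24.4398 ms


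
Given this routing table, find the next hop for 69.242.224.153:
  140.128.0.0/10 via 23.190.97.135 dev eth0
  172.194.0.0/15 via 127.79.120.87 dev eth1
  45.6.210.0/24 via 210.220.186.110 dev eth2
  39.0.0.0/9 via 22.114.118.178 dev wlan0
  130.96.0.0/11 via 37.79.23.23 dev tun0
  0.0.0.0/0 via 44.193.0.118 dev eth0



Longest prefix match for 69.242.224.153:
  /10 140.128.0.0: no
  /15 172.194.0.0: no
  /24 45.6.210.0: no
  /9 39.0.0.0: no
  /11 130.96.0.0: no
  /0 0.0.0.0: MATCH
Selected: next-hop 44.193.0.118 via eth0 (matched /0)


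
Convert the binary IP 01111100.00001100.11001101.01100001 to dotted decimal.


01111100 = 124
00001100 = 12
11001101 = 205
01100001 = 97
IP: 124.12.205.97


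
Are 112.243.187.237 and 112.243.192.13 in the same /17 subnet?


Mask: 255.255.128.0
112.243.187.237 AND mask = 112.243.128.0
112.243.192.13 AND mask = 112.243.128.0
Yes, same subnet (112.243.128.0)


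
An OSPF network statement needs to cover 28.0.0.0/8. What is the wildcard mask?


Subnet mask: 255.0.0.0
Wildcard = 255.255.255.255 - subnet mask
255 - 255 = 0
255 - 0 = 255
255 - 0 = 255
255 - 0 = 255
Wildcard: 0.255.255.255


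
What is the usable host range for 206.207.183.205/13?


Network: 206.200.0.0
Broadcast: 206.207.255.255
First usable = network + 1
Last usable = broadcast - 1
Range: 206.200.0.1 to 206.207.255.254


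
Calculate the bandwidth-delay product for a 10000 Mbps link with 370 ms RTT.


BDP = bandwidth * RTT
= 10000 Mbps * 370 ms
= 10000 * 1e6 * 370 / 1000 bits
= 3700000000 bits
= 462500000 bytes
= 451660.1562 KB
BDP = 3700000000 bits (462500000 bytes)


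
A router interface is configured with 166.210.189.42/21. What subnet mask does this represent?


/21 means 21 network bits, 11 host bits
Binary: 11111111111111111111100000000000
Mask: 255.255.248.0


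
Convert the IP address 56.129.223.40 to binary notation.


56 = 00111000
129 = 10000001
223 = 11011111
40 = 00101000
Binary: 00111000.10000001.11011111.00101000


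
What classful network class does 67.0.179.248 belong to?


First octet: 67
Binary: 01000011
0xxxxxxx -> Class A (1-126)
Class A, default mask 255.0.0.0 (/8)


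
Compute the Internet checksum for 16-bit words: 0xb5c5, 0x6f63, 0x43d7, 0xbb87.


Sum all words (with carry folding):
+ 0xb5c5 = 0xb5c5
+ 0x6f63 = 0x2529
+ 0x43d7 = 0x6900
+ 0xbb87 = 0x2488
One's complement: ~0x2488
Checksum = 0xdb77


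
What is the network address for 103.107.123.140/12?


IP:   01100111.01101011.01111011.10001100
Mask: 11111111.11110000.00000000.00000000
AND operation:
Net:  01100111.01100000.00000000.00000000
Network: 103.96.0.0/12


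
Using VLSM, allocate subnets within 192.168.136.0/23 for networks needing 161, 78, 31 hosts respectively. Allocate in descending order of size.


161 hosts -> /24 (254 usable): 192.168.136.0/24
78 hosts -> /25 (126 usable): 192.168.137.0/25
31 hosts -> /26 (62 usable): 192.168.137.128/26
Allocation: 192.168.136.0/24 (161 hosts, 254 usable); 192.168.137.0/25 (78 hosts, 126 usable); 192.168.137.128/26 (31 hosts, 62 usable)


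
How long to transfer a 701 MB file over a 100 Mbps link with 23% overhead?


Effective throughput = 100 * (1 - 23/100) = 77 Mbps
File size in Mb = 701 * 8 = 5608 Mb
Time = 5608 / 77
Time = 72.8312 seconds


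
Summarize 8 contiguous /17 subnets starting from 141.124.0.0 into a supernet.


Original prefix: /17
Number of subnets: 8 = 2^3
New prefix = 17 - 3 = 14
Supernet: 141.124.0.0/14


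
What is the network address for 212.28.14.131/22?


IP:   11010100.00011100.00001110.10000011
Mask: 11111111.11111111.11111100.00000000
AND operation:
Net:  11010100.00011100.00001100.00000000
Network: 212.28.12.0/22


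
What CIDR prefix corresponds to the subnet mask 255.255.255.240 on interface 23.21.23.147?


Binary: 11111111.11111111.11111111.11110000
Count leading 1s
Prefix: /28


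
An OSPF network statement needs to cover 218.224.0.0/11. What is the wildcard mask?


Subnet mask: 255.224.0.0
Wildcard = 255.255.255.255 - subnet mask
255 - 255 = 0
255 - 224 = 31
255 - 0 = 255
255 - 0 = 255
Wildcard: 0.31.255.255


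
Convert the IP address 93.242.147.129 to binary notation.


93 = 01011101
242 = 11110010
147 = 10010011
129 = 10000001
Binary: 01011101.11110010.10010011.10000001


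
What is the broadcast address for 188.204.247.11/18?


Network: 188.204.192.0/18
Host bits = 14
Set all host bits to 1:
Broadcast: 188.204.255.255


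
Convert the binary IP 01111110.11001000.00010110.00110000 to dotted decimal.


01111110 = 126
11001000 = 200
00010110 = 22
00110000 = 48
IP: 126.200.22.48


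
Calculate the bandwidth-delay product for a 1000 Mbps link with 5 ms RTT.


BDP = bandwidth * RTT
= 1000 Mbps * 5 ms
= 1000 * 1e6 * 5 / 1000 bits
= 5000000 bits
= 625000 bytes
= 610.3516 KB
BDP = 5000000 bits (625000 bytes)


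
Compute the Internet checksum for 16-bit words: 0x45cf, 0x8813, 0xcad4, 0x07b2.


Sum all words (with carry folding):
+ 0x45cf = 0x45cf
+ 0x8813 = 0xcde2
+ 0xcad4 = 0x98b7
+ 0x07b2 = 0xa069
One's complement: ~0xa069
Checksum = 0x5f96


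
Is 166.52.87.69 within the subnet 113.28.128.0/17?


Subnet network: 113.28.128.0
Test IP AND mask: 166.52.0.0
No, 166.52.87.69 is not in 113.28.128.0/17


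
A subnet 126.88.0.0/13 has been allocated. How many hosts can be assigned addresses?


Host bits = 32 - 13 = 19
Total addresses = 2^19 = 524288
Usable = total - 2 (network and broadcast)
Usable hosts: 524286


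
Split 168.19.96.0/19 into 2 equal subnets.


New prefix = 19 + 1 = 20
Each subnet has 4096 addresses
  168.19.96.0/20
  168.19.112.0/20
Subnets: 168.19.96.0/20, 168.19.112.0/20


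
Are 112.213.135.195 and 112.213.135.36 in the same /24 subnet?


Mask: 255.255.255.0
112.213.135.195 AND mask = 112.213.135.0
112.213.135.36 AND mask = 112.213.135.0
Yes, same subnet (112.213.135.0)


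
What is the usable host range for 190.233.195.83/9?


Network: 190.128.0.0
Broadcast: 190.255.255.255
First usable = network + 1
Last usable = broadcast - 1
Range: 190.128.0.1 to 190.255.255.254


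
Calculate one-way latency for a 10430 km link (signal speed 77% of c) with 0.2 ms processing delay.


Speed = 0.77 * 3e5 km/s = 231000 km/s
Propagation delay = 10430 / 231000 = 0.0452 s = 45.1515 ms
Processing delay = 0.2 ms
Total one-way latency = 45.3515 ms


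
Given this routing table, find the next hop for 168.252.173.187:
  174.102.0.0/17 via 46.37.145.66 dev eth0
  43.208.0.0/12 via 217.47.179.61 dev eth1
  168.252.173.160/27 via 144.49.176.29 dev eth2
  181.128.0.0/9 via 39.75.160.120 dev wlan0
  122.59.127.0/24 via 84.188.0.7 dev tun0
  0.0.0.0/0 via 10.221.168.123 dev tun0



Longest prefix match for 168.252.173.187:
  /17 174.102.0.0: no
  /12 43.208.0.0: no
  /27 168.252.173.160: MATCH
  /9 181.128.0.0: no
  /24 122.59.127.0: no
  /0 0.0.0.0: MATCH
Selected: next-hop 144.49.176.29 via eth2 (matched /27)


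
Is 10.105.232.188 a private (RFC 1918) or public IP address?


RFC 1918 private ranges:
  10.0.0.0/8 (10.0.0.0 - 10.255.255.255)
  172.16.0.0/12 (172.16.0.0 - 172.31.255.255)
  192.168.0.0/16 (192.168.0.0 - 192.168.255.255)
Private (in 10.0.0.0/8)


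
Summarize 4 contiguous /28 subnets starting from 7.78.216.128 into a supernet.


Original prefix: /28
Number of subnets: 4 = 2^2
New prefix = 28 - 2 = 26
Supernet: 7.78.216.128/26


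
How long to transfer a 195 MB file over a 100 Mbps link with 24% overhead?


Effective throughput = 100 * (1 - 24/100) = 76 Mbps
File size in Mb = 195 * 8 = 1560 Mb
Time = 1560 / 76
Time = 20.5263 seconds


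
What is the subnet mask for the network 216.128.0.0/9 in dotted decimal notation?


/9 means 9 network bits, 23 host bits
Binary: 11111111100000000000000000000000
Mask: 255.128.0.0


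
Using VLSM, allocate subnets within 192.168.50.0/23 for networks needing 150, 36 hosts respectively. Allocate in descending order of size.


150 hosts -> /24 (254 usable): 192.168.50.0/24
36 hosts -> /26 (62 usable): 192.168.51.0/26
Allocation: 192.168.50.0/24 (150 hosts, 254 usable); 192.168.51.0/26 (36 hosts, 62 usable)


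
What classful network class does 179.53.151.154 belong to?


First octet: 179
Binary: 10110011
10xxxxxx -> Class B (128-191)
Class B, default mask 255.255.0.0 (/16)


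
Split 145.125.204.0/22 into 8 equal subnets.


New prefix = 22 + 3 = 25
Each subnet has 128 addresses
  145.125.204.0/25
  145.125.204.128/25
  145.125.205.0/25
  145.125.205.128/25
  145.125.206.0/25
  145.125.206.128/25
  145.125.207.0/25
  145.125.207.128/25
Subnets: 145.125.204.0/25, 145.125.204.128/25, 145.125.205.0/25, 145.125.205.128/25, 145.125.206.0/25, 145.125.206.128/25, 145.125.207.0/25, 145.125.207.128/25


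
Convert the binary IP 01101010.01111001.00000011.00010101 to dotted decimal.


01101010 = 106
01111001 = 121
00000011 = 3
00010101 = 21
IP: 106.121.3.21


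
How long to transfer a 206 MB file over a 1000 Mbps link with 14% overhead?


Effective throughput = 1000 * (1 - 14/100) = 860 Mbps
File size in Mb = 206 * 8 = 1648 Mb
Time = 1648 / 860
Time = 1.9163 seconds


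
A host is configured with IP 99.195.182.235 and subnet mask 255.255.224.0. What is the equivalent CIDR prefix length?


Binary: 11111111.11111111.11100000.00000000
Count leading 1s
Prefix: /19


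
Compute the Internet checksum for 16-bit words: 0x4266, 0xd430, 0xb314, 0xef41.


Sum all words (with carry folding):
+ 0x4266 = 0x4266
+ 0xd430 = 0x1697
+ 0xb314 = 0xc9ab
+ 0xef41 = 0xb8ed
One's complement: ~0xb8ed
Checksum = 0x4712


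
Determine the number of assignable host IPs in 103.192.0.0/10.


Host bits = 32 - 10 = 22
Total addresses = 2^22 = 4194304
Usable = total - 2 (network and broadcast)
Usable hosts: 4194302


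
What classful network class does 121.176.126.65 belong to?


First octet: 121
Binary: 01111001
0xxxxxxx -> Class A (1-126)
Class A, default mask 255.0.0.0 (/8)


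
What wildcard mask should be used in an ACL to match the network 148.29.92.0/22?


Subnet mask: 255.255.252.0
Wildcard = 255.255.255.255 - subnet mask
255 - 255 = 0
255 - 255 = 0
255 - 252 = 3
255 - 0 = 255
Wildcard: 0.0.3.255


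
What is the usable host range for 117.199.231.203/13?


Network: 117.192.0.0
Broadcast: 117.199.255.255
First usable = network + 1
Last usable = broadcast - 1
Range: 117.192.0.1 to 117.199.255.254


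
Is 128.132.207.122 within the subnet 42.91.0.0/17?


Subnet network: 42.91.0.0
Test IP AND mask: 128.132.128.0
No, 128.132.207.122 is not in 42.91.0.0/17


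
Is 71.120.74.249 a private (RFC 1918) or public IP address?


RFC 1918 private ranges:
  10.0.0.0/8 (10.0.0.0 - 10.255.255.255)
  172.16.0.0/12 (172.16.0.0 - 172.31.255.255)
  192.168.0.0/16 (192.168.0.0 - 192.168.255.255)
Public (not in any RFC 1918 range)


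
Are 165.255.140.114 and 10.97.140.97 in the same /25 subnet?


Mask: 255.255.255.128
165.255.140.114 AND mask = 165.255.140.0
10.97.140.97 AND mask = 10.97.140.0
No, different subnets (165.255.140.0 vs 10.97.140.0)


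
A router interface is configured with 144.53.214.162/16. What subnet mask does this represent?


/16 means 16 network bits, 16 host bits
Binary: 11111111111111110000000000000000
Mask: 255.255.0.0


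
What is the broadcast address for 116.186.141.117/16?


Network: 116.186.0.0/16
Host bits = 16
Set all host bits to 1:
Broadcast: 116.186.255.255


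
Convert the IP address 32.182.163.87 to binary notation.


32 = 00100000
182 = 10110110
163 = 10100011
87 = 01010111
Binary: 00100000.10110110.10100011.01010111


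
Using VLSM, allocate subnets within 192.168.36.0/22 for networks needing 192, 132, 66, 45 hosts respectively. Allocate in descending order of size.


192 hosts -> /24 (254 usable): 192.168.36.0/24
132 hosts -> /24 (254 usable): 192.168.37.0/24
66 hosts -> /25 (126 usable): 192.168.38.0/25
45 hosts -> /26 (62 usable): 192.168.38.128/26
Allocation: 192.168.36.0/24 (192 hosts, 254 usable); 192.168.37.0/24 (132 hosts, 254 usable); 192.168.38.0/25 (66 hosts, 126 usable); 192.168.38.128/26 (45 hosts, 62 usable)


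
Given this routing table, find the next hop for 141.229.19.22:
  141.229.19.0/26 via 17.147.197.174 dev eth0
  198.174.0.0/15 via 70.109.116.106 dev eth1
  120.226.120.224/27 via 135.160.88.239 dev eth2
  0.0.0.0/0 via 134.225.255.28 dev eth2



Longest prefix match for 141.229.19.22:
  /26 141.229.19.0: MATCH
  /15 198.174.0.0: no
  /27 120.226.120.224: no
  /0 0.0.0.0: MATCH
Selected: next-hop 17.147.197.174 via eth0 (matched /26)


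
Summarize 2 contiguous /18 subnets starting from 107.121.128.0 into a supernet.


Original prefix: /18
Number of subnets: 2 = 2^1
New prefix = 18 - 1 = 17
Supernet: 107.121.128.0/17


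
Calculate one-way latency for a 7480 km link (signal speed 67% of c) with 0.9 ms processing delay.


Speed = 0.67 * 3e5 km/s = 201000 km/s
Propagation delay = 7480 / 201000 = 0.0372 s = 37.2139 ms
Processing delay = 0.9 ms
Total one-way latency = 38.1139 ms


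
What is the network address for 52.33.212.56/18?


IP:   00110100.00100001.11010100.00111000
Mask: 11111111.11111111.11000000.00000000
AND operation:
Net:  00110100.00100001.11000000.00000000
Network: 52.33.192.0/18


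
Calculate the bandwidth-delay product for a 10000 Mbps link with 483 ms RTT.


BDP = bandwidth * RTT
= 10000 Mbps * 483 ms
= 10000 * 1e6 * 483 / 1000 bits
= 4830000000 bits
= 603750000 bytes
= 589599.6094 KB
BDP = 4830000000 bits (603750000 bytes)


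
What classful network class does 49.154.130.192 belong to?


First octet: 49
Binary: 00110001
0xxxxxxx -> Class A (1-126)
Class A, default mask 255.0.0.0 (/8)


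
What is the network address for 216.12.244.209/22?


IP:   11011000.00001100.11110100.11010001
Mask: 11111111.11111111.11111100.00000000
AND operation:
Net:  11011000.00001100.11110100.00000000
Network: 216.12.244.0/22


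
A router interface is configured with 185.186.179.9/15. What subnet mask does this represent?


/15 means 15 network bits, 17 host bits
Binary: 11111111111111100000000000000000
Mask: 255.254.0.0


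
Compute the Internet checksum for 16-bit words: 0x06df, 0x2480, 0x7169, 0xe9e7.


Sum all words (with carry folding):
+ 0x06df = 0x06df
+ 0x2480 = 0x2b5f
+ 0x7169 = 0x9cc8
+ 0xe9e7 = 0x86b0
One's complement: ~0x86b0
Checksum = 0x794f


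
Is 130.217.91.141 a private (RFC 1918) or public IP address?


RFC 1918 private ranges:
  10.0.0.0/8 (10.0.0.0 - 10.255.255.255)
  172.16.0.0/12 (172.16.0.0 - 172.31.255.255)
  192.168.0.0/16 (192.168.0.0 - 192.168.255.255)
Public (not in any RFC 1918 range)


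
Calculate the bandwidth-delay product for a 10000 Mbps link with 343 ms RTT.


BDP = bandwidth * RTT
= 10000 Mbps * 343 ms
= 10000 * 1e6 * 343 / 1000 bits
= 3430000000 bits
= 428750000 bytes
= 418701.1719 KB
BDP = 3430000000 bits (428750000 bytes)


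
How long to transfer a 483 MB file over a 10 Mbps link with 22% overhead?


Effective throughput = 10 * (1 - 22/100) = 7.8 Mbps
File size in Mb = 483 * 8 = 3864 Mb
Time = 3864 / 7.8
Time = 495.3846 seconds


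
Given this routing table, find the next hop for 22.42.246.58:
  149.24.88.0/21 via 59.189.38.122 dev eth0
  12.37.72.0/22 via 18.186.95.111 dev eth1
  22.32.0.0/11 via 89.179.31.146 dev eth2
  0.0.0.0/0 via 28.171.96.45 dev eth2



Longest prefix match for 22.42.246.58:
  /21 149.24.88.0: no
  /22 12.37.72.0: no
  /11 22.32.0.0: MATCH
  /0 0.0.0.0: MATCH
Selected: next-hop 89.179.31.146 via eth2 (matched /11)


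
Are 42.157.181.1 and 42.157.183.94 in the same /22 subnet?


Mask: 255.255.252.0
42.157.181.1 AND mask = 42.157.180.0
42.157.183.94 AND mask = 42.157.180.0
Yes, same subnet (42.157.180.0)


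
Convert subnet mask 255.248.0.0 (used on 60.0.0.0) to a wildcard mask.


Subnet mask: 255.248.0.0
Wildcard = 255.255.255.255 - subnet mask
255 - 255 = 0
255 - 248 = 7
255 - 0 = 255
255 - 0 = 255
Wildcard: 0.7.255.255


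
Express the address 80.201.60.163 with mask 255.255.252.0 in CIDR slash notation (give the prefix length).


Binary: 11111111.11111111.11111100.00000000
Count leading 1s
Prefix: /22


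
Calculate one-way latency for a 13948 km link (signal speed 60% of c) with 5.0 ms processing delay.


Speed = 0.6 * 3e5 km/s = 180000 km/s
Propagation delay = 13948 / 180000 = 0.0775 s = 77.4889 ms
Processing delay = 5.0 ms
Total one-way latency = 82.4889 ms


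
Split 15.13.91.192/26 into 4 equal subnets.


New prefix = 26 + 2 = 28
Each subnet has 16 addresses
  15.13.91.192/28
  15.13.91.208/28
  15.13.91.224/28
  15.13.91.240/28
Subnets: 15.13.91.192/28, 15.13.91.208/28, 15.13.91.224/28, 15.13.91.240/28


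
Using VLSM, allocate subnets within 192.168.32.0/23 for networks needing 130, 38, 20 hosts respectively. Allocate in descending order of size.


130 hosts -> /24 (254 usable): 192.168.32.0/24
38 hosts -> /26 (62 usable): 192.168.33.0/26
20 hosts -> /27 (30 usable): 192.168.33.64/27
Allocation: 192.168.32.0/24 (130 hosts, 254 usable); 192.168.33.0/26 (38 hosts, 62 usable); 192.168.33.64/27 (20 hosts, 30 usable)


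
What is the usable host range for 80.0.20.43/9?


Network: 80.0.0.0
Broadcast: 80.127.255.255
First usable = network + 1
Last usable = broadcast - 1
Range: 80.0.0.1 to 80.127.255.254


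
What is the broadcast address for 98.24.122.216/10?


Network: 98.0.0.0/10
Host bits = 22
Set all host bits to 1:
Broadcast: 98.63.255.255


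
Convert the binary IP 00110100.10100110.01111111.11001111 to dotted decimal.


00110100 = 52
10100110 = 166
01111111 = 127
11001111 = 207
IP: 52.166.127.207


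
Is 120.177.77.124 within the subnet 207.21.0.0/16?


Subnet network: 207.21.0.0
Test IP AND mask: 120.177.0.0
No, 120.177.77.124 is not in 207.21.0.0/16


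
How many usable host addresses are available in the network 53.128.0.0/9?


Host bits = 32 - 9 = 23
Total addresses = 2^23 = 8388608
Usable = total - 2 (network and broadcast)
Usable hosts: 8388606


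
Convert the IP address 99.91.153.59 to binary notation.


99 = 01100011
91 = 01011011
153 = 10011001
59 = 00111011
Binary: 01100011.01011011.10011001.00111011


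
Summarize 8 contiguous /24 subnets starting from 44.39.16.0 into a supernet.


Original prefix: /24
Number of subnets: 8 = 2^3
New prefix = 24 - 3 = 21
Supernet: 44.39.16.0/21


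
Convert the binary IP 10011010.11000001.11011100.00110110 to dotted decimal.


10011010 = 154
11000001 = 193
11011100 = 220
00110110 = 54
IP: 154.193.220.54


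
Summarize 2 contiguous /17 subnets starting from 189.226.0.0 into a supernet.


Original prefix: /17
Number of subnets: 2 = 2^1
New prefix = 17 - 1 = 16
Supernet: 189.226.0.0/16


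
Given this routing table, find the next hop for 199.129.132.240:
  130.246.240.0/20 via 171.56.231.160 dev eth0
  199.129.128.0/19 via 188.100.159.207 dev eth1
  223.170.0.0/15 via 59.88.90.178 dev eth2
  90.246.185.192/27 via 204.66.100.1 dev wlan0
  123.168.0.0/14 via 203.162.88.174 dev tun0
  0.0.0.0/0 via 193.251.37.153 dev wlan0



Longest prefix match for 199.129.132.240:
  /20 130.246.240.0: no
  /19 199.129.128.0: MATCH
  /15 223.170.0.0: no
  /27 90.246.185.192: no
  /14 123.168.0.0: no
  /0 0.0.0.0: MATCH
Selected: next-hop 188.100.159.207 via eth1 (matched /19)


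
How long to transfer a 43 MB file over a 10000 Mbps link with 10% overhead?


Effective throughput = 10000 * (1 - 10/100) = 9000 Mbps
File size in Mb = 43 * 8 = 344 Mb
Time = 344 / 9000
Time = 0.0382 seconds


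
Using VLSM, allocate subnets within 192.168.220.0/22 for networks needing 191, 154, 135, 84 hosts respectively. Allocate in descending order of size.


191 hosts -> /24 (254 usable): 192.168.220.0/24
154 hosts -> /24 (254 usable): 192.168.221.0/24
135 hosts -> /24 (254 usable): 192.168.222.0/24
84 hosts -> /25 (126 usable): 192.168.223.0/25
Allocation: 192.168.220.0/24 (191 hosts, 254 usable); 192.168.221.0/24 (154 hosts, 254 usable); 192.168.222.0/24 (135 hosts, 254 usable); 192.168.223.0/25 (84 hosts, 126 usable)


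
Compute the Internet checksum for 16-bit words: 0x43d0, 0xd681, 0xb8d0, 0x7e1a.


Sum all words (with carry folding):
+ 0x43d0 = 0x43d0
+ 0xd681 = 0x1a52
+ 0xb8d0 = 0xd322
+ 0x7e1a = 0x513d
One's complement: ~0x513d
Checksum = 0xaec2


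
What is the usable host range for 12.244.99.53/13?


Network: 12.240.0.0
Broadcast: 12.247.255.255
First usable = network + 1
Last usable = broadcast - 1
Range: 12.240.0.1 to 12.247.255.254


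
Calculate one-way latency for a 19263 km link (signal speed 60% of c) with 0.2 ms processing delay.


Speed = 0.6 * 3e5 km/s = 180000 km/s
Propagation delay = 19263 / 180000 = 0.107 s = 107.0167 ms
Processing delay = 0.2 ms
Total one-way latency = 107.2167 ms


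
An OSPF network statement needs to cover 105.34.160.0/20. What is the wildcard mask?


Subnet mask: 255.255.240.0
Wildcard = 255.255.255.255 - subnet mask
255 - 255 = 0
255 - 255 = 0
255 - 240 = 15
255 - 0 = 255
Wildcard: 0.0.15.255


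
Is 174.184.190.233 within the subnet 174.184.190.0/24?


Subnet network: 174.184.190.0
Test IP AND mask: 174.184.190.0
Yes, 174.184.190.233 is in 174.184.190.0/24


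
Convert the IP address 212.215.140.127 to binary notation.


212 = 11010100
215 = 11010111
140 = 10001100
127 = 01111111
Binary: 11010100.11010111.10001100.01111111


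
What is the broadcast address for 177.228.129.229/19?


Network: 177.228.128.0/19
Host bits = 13
Set all host bits to 1:
Broadcast: 177.228.159.255


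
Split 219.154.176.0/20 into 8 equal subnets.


New prefix = 20 + 3 = 23
Each subnet has 512 addresses
  219.154.176.0/23
  219.154.178.0/23
  219.154.180.0/23
  219.154.182.0/23
  219.154.184.0/23
  219.154.186.0/23
  219.154.188.0/23
  219.154.190.0/23
Subnets: 219.154.176.0/23, 219.154.178.0/23, 219.154.180.0/23, 219.154.182.0/23, 219.154.184.0/23, 219.154.186.0/23, 219.154.188.0/23, 219.154.190.0/23


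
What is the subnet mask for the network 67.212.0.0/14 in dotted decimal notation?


/14 means 14 network bits, 18 host bits
Binary: 11111111111111000000000000000000
Mask: 255.252.0.0


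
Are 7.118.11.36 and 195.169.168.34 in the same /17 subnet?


Mask: 255.255.128.0
7.118.11.36 AND mask = 7.118.0.0
195.169.168.34 AND mask = 195.169.128.0
No, different subnets (7.118.0.0 vs 195.169.128.0)


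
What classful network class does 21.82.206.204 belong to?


First octet: 21
Binary: 00010101
0xxxxxxx -> Class A (1-126)
Class A, default mask 255.0.0.0 (/8)


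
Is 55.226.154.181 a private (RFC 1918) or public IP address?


RFC 1918 private ranges:
  10.0.0.0/8 (10.0.0.0 - 10.255.255.255)
  172.16.0.0/12 (172.16.0.0 - 172.31.255.255)
  192.168.0.0/16 (192.168.0.0 - 192.168.255.255)
Public (not in any RFC 1918 range)


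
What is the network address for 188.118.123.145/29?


IP:   10111100.01110110.01111011.10010001
Mask: 11111111.11111111.11111111.11111000
AND operation:
Net:  10111100.01110110.01111011.10010000
Network: 188.118.123.144/29


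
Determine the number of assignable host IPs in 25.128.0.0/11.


Host bits = 32 - 11 = 21
Total addresses = 2^21 = 2097152
Usable = total - 2 (network and broadcast)
Usable hosts: 2097150


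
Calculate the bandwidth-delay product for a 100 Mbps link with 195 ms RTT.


BDP = bandwidth * RTT
= 100 Mbps * 195 ms
= 100 * 1e6 * 195 / 1000 bits
= 19500000 bits
= 2437500 bytes
= 2380.3711 KB
BDP = 19500000 bits (2437500 bytes)


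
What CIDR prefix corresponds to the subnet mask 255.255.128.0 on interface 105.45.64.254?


Binary: 11111111.11111111.10000000.00000000
Count leading 1s
Prefix: /17


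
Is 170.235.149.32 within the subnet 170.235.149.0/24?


Subnet network: 170.235.149.0
Test IP AND mask: 170.235.149.0
Yes, 170.235.149.32 is in 170.235.149.0/24


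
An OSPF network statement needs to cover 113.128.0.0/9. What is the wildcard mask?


Subnet mask: 255.128.0.0
Wildcard = 255.255.255.255 - subnet mask
255 - 255 = 0
255 - 128 = 127
255 - 0 = 255
255 - 0 = 255
Wildcard: 0.127.255.255


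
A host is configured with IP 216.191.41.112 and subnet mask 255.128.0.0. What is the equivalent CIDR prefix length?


Binary: 11111111.10000000.00000000.00000000
Count leading 1s
Prefix: /9


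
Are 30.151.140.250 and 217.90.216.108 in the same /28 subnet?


Mask: 255.255.255.240
30.151.140.250 AND mask = 30.151.140.240
217.90.216.108 AND mask = 217.90.216.96
No, different subnets (30.151.140.240 vs 217.90.216.96)


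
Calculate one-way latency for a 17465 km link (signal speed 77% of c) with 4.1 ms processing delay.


Speed = 0.77 * 3e5 km/s = 231000 km/s
Propagation delay = 17465 / 231000 = 0.0756 s = 75.6061 ms
Processing delay = 4.1 ms
Total one-way latency = 79.7061 ms


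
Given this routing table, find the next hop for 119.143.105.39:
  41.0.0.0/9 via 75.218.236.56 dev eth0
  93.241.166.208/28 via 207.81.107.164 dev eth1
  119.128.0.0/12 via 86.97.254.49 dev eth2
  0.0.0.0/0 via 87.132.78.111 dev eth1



Longest prefix match for 119.143.105.39:
  /9 41.0.0.0: no
  /28 93.241.166.208: no
  /12 119.128.0.0: MATCH
  /0 0.0.0.0: MATCH
Selected: next-hop 86.97.254.49 via eth2 (matched /12)


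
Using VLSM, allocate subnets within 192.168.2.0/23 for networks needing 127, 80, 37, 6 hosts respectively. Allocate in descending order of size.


127 hosts -> /24 (254 usable): 192.168.2.0/24
80 hosts -> /25 (126 usable): 192.168.3.0/25
37 hosts -> /26 (62 usable): 192.168.3.128/26
6 hosts -> /29 (6 usable): 192.168.3.192/29
Allocation: 192.168.2.0/24 (127 hosts, 254 usable); 192.168.3.0/25 (80 hosts, 126 usable); 192.168.3.128/26 (37 hosts, 62 usable); 192.168.3.192/29 (6 hosts, 6 usable)
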